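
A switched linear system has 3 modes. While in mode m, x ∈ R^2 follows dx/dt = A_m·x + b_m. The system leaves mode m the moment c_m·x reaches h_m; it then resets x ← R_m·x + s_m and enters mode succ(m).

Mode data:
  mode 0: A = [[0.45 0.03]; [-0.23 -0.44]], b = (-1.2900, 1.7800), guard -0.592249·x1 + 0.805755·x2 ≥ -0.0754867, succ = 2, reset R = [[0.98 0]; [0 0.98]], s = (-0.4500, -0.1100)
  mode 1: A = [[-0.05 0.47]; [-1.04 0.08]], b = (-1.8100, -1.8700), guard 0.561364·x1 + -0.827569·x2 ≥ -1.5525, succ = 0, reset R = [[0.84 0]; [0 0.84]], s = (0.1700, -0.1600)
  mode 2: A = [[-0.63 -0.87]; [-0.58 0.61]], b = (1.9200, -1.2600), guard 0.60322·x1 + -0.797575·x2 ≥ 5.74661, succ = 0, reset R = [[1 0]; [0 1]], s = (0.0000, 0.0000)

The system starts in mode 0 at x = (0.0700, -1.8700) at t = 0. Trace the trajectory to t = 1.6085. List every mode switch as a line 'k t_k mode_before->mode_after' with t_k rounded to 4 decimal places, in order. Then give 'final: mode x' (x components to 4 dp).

Mode 0: guard c·x = -0.0755 hit at Δt = 0.5278 (t = 0.5278), x⁻ = (-0.7021, -0.6097) → reset → x⁺ = (-1.1380, -0.7075), jump to mode 2
Mode 2: flow for 1.0807 to horizon, guard not reached → x = (2.2866, -3.6133)

1 0.5278 0->2
final: 2 2.2866 -3.6133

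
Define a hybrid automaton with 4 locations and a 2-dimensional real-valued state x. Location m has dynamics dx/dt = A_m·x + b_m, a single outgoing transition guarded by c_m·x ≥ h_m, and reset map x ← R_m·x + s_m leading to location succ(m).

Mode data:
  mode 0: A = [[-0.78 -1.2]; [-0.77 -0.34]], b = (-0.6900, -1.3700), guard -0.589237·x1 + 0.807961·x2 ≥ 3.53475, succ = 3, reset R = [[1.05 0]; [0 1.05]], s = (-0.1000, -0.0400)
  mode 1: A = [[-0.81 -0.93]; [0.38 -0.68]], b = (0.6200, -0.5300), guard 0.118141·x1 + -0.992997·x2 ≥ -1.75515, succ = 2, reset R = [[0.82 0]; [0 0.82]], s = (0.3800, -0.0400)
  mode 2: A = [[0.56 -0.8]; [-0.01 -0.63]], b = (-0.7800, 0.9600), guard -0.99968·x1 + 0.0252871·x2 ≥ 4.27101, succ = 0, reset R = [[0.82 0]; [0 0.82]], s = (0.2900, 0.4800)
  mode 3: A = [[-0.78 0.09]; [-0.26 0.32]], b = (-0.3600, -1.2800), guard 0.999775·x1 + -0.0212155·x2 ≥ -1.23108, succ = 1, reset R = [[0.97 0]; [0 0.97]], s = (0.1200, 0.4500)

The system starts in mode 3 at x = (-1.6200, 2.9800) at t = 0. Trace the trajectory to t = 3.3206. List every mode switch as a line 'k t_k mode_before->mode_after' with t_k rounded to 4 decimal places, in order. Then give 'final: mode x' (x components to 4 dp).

Mode 3: guard c·x = -1.2311 hit at Δt = 0.4586 (t = 0.4586), x⁻ = (-1.1678, 2.9968) → reset → x⁺ = (-1.0127, 3.3569), jump to mode 1
Mode 1: guard c·x = -1.7551 hit at Δt = 0.6564 (t = 1.1150), x⁻ = (-1.3896, 1.6022) → reset → x⁺ = (-0.7594, 1.2738), jump to mode 2
Mode 2: guard c·x = 4.2710 hit at Δt = 1.1022 (t = 2.2172), x⁻ = (-4.2365, 1.4189) → reset → x⁺ = (-3.1839, 1.6435), jump to mode 0
Mode 0: guard c·x = 3.5347 hit at Δt = 0.5498 (t = 2.7670), x⁻ = (-3.3467, 1.9342) → reset → x⁺ = (-3.6140, 1.9909), jump to mode 3
Mode 3: flow for 0.5536 to horizon, guard not reached → x = (-2.4257, 2.0732)

1 0.4586 3->1
2 1.1150 1->2
3 2.2172 2->0
4 2.7670 0->3
final: 3 -2.4257 2.0732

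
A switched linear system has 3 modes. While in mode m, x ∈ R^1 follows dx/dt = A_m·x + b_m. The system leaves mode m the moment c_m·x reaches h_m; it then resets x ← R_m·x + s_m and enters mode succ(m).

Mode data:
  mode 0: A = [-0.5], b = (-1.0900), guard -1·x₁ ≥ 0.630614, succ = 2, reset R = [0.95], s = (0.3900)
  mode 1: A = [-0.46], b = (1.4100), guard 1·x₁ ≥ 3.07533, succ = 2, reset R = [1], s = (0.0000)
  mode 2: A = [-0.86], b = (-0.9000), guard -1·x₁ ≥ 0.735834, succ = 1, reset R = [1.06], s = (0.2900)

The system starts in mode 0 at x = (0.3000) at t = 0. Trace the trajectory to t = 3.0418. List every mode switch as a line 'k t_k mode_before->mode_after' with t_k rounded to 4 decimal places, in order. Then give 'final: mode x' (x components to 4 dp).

Mode 0: guard c·x = 0.6306 hit at Δt = 0.9408 (t = 0.9408), x⁻ = (-0.6306) → reset → x⁺ = (-0.2091), jump to mode 2
Mode 2: guard c·x = 0.7358 hit at Δt = 1.1530 (t = 2.0938), x⁻ = (-0.7358) → reset → x⁺ = (-0.4900), jump to mode 1
Mode 1: flow for 0.9480 to horizon, guard not reached → x = (0.7665)

1 0.9408 0->2
2 2.0938 2->1
final: 1 0.7665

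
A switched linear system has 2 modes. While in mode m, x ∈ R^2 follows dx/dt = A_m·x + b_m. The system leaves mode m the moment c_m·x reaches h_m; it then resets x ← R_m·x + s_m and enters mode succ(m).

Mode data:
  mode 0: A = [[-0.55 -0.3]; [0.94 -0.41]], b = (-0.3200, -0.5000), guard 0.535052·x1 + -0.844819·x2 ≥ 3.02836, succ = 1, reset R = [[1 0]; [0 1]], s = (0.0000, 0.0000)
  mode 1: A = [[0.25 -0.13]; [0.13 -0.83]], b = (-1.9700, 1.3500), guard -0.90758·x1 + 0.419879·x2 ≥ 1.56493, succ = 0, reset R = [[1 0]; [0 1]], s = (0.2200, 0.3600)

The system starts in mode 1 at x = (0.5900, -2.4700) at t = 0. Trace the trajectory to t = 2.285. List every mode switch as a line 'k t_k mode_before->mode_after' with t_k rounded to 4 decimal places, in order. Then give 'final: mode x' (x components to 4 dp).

Mode 1: guard c·x = 1.5649 hit at Δt = 1.1767 (t = 1.1767), x⁻ = (-1.7153, 0.0193) → reset → x⁺ = (-1.4953, 0.3793), jump to mode 0
Mode 0: flow for 1.1083 to horizon, guard not reached → x = (-0.9275, -1.2127)

1 1.1767 1->0
final: 0 -0.9275 -1.2127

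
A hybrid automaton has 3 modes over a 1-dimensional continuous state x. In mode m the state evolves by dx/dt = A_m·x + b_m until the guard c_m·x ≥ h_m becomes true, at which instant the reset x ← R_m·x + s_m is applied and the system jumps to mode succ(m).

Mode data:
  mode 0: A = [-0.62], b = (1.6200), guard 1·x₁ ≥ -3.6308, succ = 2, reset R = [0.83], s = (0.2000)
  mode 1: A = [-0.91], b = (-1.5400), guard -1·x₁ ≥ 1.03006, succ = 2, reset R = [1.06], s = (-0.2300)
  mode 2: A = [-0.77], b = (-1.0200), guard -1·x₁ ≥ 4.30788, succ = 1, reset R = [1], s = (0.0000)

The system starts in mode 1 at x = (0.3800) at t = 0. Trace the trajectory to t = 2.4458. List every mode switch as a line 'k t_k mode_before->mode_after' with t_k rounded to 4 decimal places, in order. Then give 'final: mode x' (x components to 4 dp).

Mode 1: guard c·x = 1.0301 hit at Δt = 1.2536 (t = 1.2536), x⁻ = (-1.0301) → reset → x⁺ = (-1.3219), jump to mode 2
Mode 2: flow for 1.1922 to horizon, guard not reached → x = (-1.3236)

1 1.2536 1->2
final: 2 -1.3236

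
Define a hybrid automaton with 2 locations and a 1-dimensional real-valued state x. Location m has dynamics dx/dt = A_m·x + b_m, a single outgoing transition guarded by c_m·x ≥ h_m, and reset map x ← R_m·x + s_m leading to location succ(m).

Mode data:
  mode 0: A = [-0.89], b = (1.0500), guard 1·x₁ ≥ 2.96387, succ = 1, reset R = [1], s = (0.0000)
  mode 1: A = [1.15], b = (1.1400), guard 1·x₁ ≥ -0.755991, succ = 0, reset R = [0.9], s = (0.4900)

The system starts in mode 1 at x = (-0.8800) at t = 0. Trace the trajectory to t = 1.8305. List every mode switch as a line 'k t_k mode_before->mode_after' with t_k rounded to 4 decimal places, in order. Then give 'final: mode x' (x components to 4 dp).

Mode 1: guard c·x = -0.7560 hit at Δt = 0.6510 (t = 0.6510), x⁻ = (-0.7560) → reset → x⁺ = (-0.1904), jump to mode 0
Mode 0: flow for 1.1795 to horizon, guard not reached → x = (0.7002)

1 0.6510 1->0
final: 0 0.7002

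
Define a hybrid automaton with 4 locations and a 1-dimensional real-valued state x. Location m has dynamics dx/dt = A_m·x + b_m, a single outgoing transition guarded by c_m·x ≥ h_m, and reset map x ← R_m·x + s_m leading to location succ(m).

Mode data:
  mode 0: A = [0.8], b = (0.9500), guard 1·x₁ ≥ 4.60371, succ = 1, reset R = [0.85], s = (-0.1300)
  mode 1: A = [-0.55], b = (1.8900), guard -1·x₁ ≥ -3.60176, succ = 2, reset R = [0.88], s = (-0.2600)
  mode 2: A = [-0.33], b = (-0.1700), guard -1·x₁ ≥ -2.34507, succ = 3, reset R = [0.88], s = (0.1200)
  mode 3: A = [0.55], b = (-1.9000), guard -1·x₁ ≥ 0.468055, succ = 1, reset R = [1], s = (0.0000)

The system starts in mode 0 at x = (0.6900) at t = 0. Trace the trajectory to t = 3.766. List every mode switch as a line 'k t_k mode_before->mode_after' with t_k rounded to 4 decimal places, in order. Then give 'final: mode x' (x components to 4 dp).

1 1.4080 0->1
2 2.7541 1->2
3 3.2999 2->3
final: 3 1.8123

Mode 0: guard c·x = 4.6037 hit at Δt = 1.4080 (t = 1.4080), x⁻ = (4.6037) → reset → x⁺ = (3.7832), jump to mode 1
Mode 1: guard c·x = -3.6018 hit at Δt = 1.3461 (t = 2.7541), x⁻ = (3.6018) → reset → x⁺ = (2.9095), jump to mode 2
Mode 2: guard c·x = -2.3451 hit at Δt = 0.5458 (t = 3.2999), x⁻ = (2.3451) → reset → x⁺ = (2.1837), jump to mode 3
Mode 3: flow for 0.4661 to horizon, guard not reached → x = (1.8123)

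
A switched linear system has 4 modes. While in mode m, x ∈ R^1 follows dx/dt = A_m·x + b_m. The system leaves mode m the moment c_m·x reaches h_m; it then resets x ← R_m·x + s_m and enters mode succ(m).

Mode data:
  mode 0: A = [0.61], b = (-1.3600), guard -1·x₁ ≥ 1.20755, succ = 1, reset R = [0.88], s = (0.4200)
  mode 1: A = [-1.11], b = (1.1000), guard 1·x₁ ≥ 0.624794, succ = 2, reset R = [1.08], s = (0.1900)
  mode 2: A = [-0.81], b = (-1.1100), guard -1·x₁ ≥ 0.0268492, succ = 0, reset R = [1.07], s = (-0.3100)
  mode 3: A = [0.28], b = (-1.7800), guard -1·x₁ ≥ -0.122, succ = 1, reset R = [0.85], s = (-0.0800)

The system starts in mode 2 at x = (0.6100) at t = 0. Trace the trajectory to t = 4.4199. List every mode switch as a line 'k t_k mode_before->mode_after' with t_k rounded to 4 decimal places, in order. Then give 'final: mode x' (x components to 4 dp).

Mode 2: guard c·x = 0.0268 hit at Δt = 0.4790 (t = 0.4790), x⁻ = (-0.0268) → reset → x⁺ = (-0.3387), jump to mode 0
Mode 0: guard c·x = 1.2075 hit at Δt = 0.4777 (t = 0.9567), x⁻ = (-1.2075) → reset → x⁺ = (-0.6426), jump to mode 1
Mode 1: guard c·x = 0.6248 hit at Δt = 1.3472 (t = 2.3039), x⁻ = (0.6248) → reset → x⁺ = (0.8648), jump to mode 2
Mode 2: guard c·x = 0.0268 hit at Δt = 0.6284 (t = 2.9323), x⁻ = (-0.0268) → reset → x⁺ = (-0.3387), jump to mode 0
Mode 0: guard c·x = 1.2075 hit at Δt = 0.4777 (t = 3.4100), x⁻ = (-1.2075) → reset → x⁺ = (-0.6426), jump to mode 1
Mode 1: flow for 1.0099 to horizon, guard not reached → x = (0.4585)

1 0.4790 2->0
2 0.9567 0->1
3 2.3039 1->2
4 2.9323 2->0
5 3.4100 0->1
final: 1 0.4585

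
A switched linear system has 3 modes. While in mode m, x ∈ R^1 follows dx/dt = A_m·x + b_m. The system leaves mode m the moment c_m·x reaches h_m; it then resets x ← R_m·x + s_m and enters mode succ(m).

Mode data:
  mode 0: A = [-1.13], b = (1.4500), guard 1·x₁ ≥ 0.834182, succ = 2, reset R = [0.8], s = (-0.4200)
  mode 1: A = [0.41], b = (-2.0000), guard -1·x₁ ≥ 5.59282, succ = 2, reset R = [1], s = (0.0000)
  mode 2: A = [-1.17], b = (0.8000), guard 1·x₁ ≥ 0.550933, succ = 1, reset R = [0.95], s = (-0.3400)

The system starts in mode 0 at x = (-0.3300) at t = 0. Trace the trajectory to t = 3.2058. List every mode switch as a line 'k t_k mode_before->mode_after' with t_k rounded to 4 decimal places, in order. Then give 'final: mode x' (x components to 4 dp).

Mode 0: guard c·x = 0.8342 hit at Δt = 1.1318 (t = 1.1318), x⁻ = (0.8342) → reset → x⁺ = (0.2473), jump to mode 2
Mode 2: guard c·x = 0.5509 hit at Δt = 1.0167 (t = 2.1485), x⁻ = (0.5509) → reset → x⁺ = (0.1834), jump to mode 1
Mode 1: flow for 1.0573 to horizon, guard not reached → x = (-2.3641)

1 1.1318 0->2
2 2.1485 2->1
final: 1 -2.3641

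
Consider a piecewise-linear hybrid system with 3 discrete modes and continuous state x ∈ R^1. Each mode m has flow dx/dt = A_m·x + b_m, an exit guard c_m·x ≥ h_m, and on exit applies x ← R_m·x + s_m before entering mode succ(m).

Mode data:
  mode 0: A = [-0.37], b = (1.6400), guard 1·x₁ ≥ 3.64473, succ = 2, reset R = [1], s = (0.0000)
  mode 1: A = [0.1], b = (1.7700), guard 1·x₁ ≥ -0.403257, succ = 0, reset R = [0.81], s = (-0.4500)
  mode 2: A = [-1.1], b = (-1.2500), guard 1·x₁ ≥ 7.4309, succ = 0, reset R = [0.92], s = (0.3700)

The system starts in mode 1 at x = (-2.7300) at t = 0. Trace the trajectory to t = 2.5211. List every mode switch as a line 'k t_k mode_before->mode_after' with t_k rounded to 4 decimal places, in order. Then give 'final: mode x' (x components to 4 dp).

Mode 1: guard c·x = -0.4033 hit at Δt = 1.4447 (t = 1.4447), x⁻ = (-0.4033) → reset → x⁺ = (-0.7766), jump to mode 0
Mode 0: flow for 1.0764 to horizon, guard not reached → x = (0.9346)

1 1.4447 1->0
final: 0 0.9346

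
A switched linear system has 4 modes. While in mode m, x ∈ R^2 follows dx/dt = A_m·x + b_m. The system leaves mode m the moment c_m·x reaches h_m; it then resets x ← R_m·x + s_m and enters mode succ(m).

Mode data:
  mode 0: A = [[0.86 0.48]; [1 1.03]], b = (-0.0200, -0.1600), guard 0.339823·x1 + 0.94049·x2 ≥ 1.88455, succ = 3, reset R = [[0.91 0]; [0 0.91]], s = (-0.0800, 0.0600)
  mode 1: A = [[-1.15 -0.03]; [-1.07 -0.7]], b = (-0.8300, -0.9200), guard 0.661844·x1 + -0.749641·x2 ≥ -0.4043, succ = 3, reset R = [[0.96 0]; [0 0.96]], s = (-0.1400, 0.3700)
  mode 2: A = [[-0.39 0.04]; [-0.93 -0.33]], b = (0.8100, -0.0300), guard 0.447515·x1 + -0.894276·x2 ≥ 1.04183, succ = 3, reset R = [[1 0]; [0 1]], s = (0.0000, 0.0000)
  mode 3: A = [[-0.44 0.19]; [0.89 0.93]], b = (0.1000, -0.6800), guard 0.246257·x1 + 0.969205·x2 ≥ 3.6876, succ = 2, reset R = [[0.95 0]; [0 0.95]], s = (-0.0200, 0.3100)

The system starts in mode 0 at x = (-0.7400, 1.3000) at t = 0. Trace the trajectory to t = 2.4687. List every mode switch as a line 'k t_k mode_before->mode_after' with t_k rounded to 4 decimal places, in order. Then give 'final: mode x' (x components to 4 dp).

1 1.0618 0->3
2 2.0843 3->2
final: 2 0.4441 3.3173

Mode 0: guard c·x = 1.8845 hit at Δt = 1.0618 (t = 1.0618), x⁻ = (-0.5523, 2.2033) → reset → x⁺ = (-0.5826, 2.0650), jump to mode 3
Mode 3: guard c·x = 3.6876 hit at Δt = 1.0225 (t = 2.0843), x⁻ = (0.1477, 3.7672) → reset → x⁺ = (0.1203, 3.8889), jump to mode 2
Mode 2: flow for 0.3844 to horizon, guard not reached → x = (0.4441, 3.3173)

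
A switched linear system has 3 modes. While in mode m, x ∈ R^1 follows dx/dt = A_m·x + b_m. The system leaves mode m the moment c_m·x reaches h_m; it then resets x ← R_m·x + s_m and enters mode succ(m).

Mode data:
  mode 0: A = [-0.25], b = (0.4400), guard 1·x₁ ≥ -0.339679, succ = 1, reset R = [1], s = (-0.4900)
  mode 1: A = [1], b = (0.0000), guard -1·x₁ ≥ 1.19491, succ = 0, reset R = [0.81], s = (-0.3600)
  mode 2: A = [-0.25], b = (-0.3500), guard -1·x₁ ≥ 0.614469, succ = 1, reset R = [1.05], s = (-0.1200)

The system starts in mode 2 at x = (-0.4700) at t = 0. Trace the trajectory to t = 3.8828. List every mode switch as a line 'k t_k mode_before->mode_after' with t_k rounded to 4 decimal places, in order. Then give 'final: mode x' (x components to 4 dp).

Mode 2: guard c·x = 0.6145 hit at Δt = 0.6753 (t = 0.6753), x⁻ = (-0.6145) → reset → x⁺ = (-0.7652), jump to mode 1
Mode 1: guard c·x = 1.1949 hit at Δt = 0.4457 (t = 1.1210), x⁻ = (-1.1949) → reset → x⁺ = (-1.3279), jump to mode 0
Mode 0: guard c·x = -0.3397 hit at Δt = 1.5428 (t = 2.6638), x⁻ = (-0.3397) → reset → x⁺ = (-0.8297), jump to mode 1
Mode 1: guard c·x = 1.1949 hit at Δt = 0.3648 (t = 3.0286), x⁻ = (-1.1949) → reset → x⁺ = (-1.3279), jump to mode 0
Mode 0: flow for 0.8542 to horizon, guard not reached → x = (-0.7341)

1 0.6753 2->1
2 1.1210 1->0
3 2.6638 0->1
4 3.0286 1->0
final: 0 -0.7341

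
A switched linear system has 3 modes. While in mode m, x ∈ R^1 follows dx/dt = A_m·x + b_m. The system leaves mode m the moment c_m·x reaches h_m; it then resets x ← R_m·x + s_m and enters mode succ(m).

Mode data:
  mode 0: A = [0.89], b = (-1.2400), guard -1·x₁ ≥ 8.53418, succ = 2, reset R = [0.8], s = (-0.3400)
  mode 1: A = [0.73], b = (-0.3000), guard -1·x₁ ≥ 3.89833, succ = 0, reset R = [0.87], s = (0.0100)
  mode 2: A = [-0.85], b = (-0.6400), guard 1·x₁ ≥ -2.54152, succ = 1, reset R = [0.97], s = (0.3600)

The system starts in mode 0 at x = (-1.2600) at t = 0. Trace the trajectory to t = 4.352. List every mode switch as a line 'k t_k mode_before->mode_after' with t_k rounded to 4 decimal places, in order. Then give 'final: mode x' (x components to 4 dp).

1 1.4826 0->2
2 2.9851 2->1
3 3.7221 1->0
final: 0 -6.9710

Mode 0: guard c·x = 8.5342 hit at Δt = 1.4826 (t = 1.4826), x⁻ = (-8.5342) → reset → x⁺ = (-7.1673), jump to mode 2
Mode 2: guard c·x = -2.5415 hit at Δt = 1.5025 (t = 2.9851), x⁻ = (-2.5415) → reset → x⁺ = (-2.1053), jump to mode 1
Mode 1: guard c·x = 3.8983 hit at Δt = 0.7370 (t = 3.7221), x⁻ = (-3.8983) → reset → x⁺ = (-3.3815), jump to mode 0
Mode 0: flow for 0.6299 to horizon, guard not reached → x = (-6.9710)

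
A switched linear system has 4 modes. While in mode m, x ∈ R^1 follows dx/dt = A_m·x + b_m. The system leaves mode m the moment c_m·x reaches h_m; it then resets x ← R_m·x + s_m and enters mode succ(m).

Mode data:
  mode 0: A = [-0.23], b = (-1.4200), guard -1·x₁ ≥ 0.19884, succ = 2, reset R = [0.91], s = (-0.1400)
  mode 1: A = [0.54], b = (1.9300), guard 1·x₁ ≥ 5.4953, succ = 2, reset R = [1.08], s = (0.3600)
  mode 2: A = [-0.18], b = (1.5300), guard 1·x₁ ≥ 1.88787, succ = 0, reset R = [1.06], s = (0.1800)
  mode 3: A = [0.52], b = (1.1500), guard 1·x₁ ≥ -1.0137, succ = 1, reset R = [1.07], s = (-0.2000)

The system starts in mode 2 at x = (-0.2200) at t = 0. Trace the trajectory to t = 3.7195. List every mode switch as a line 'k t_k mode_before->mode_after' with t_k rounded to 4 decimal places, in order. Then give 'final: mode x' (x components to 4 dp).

1 1.5373 2->0
2 2.9950 0->2
final: 2 0.7576

Mode 2: guard c·x = 1.8879 hit at Δt = 1.5373 (t = 1.5373), x⁻ = (1.8879) → reset → x⁺ = (2.1811), jump to mode 0
Mode 0: guard c·x = 0.1988 hit at Δt = 1.4577 (t = 2.9950), x⁻ = (-0.1988) → reset → x⁺ = (-0.3209), jump to mode 2
Mode 2: flow for 0.7245 to horizon, guard not reached → x = (0.7576)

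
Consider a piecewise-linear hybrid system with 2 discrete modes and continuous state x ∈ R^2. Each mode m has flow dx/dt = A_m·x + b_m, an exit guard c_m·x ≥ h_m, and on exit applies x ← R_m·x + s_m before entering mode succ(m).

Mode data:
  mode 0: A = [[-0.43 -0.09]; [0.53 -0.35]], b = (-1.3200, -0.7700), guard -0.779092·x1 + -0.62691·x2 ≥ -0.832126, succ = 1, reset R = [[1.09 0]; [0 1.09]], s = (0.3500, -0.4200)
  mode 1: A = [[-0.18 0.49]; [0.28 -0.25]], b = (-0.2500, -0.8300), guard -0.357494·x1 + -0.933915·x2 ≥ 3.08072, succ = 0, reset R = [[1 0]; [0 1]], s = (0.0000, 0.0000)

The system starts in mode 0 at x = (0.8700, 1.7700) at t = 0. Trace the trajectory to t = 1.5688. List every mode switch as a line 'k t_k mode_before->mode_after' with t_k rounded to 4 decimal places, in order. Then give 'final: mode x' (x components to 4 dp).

1 0.4893 0->1
final: 1 0.3199 0.0412

Mode 0: guard c·x = -0.8321 hit at Δt = 0.4893 (t = 0.4893), x⁻ = (0.0625, 1.2497) → reset → x⁺ = (0.4181, 0.9422), jump to mode 1
Mode 1: flow for 1.0795 to horizon, guard not reached → x = (0.3199, 0.0412)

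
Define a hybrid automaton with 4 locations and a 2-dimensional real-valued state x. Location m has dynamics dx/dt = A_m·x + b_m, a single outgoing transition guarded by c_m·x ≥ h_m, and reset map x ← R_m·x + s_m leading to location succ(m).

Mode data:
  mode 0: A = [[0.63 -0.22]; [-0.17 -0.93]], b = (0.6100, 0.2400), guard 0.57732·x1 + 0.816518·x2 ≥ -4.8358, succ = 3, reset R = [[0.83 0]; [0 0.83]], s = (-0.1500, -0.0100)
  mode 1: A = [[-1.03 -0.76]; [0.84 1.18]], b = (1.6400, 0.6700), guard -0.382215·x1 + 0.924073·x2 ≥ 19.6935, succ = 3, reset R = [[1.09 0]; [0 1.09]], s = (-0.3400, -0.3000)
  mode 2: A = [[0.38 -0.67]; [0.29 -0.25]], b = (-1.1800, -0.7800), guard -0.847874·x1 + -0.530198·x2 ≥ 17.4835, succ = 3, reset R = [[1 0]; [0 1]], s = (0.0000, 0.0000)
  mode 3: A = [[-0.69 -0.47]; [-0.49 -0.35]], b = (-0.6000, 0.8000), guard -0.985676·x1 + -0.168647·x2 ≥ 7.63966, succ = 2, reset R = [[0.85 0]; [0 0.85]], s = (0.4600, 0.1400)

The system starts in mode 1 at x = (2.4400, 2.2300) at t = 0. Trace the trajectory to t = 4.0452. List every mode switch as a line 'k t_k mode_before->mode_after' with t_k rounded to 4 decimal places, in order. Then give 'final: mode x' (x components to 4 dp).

1 1.5772 1->3
2 3.0748 3->2
final: 2 -23.6257 7.5725

Mode 1: guard c·x = 19.6935 hit at Δt = 1.5772 (t = 1.5772), x⁻ = (-4.8779, 19.2940) → reset → x⁺ = (-5.6569, 20.7305), jump to mode 3
Mode 3: guard c·x = 7.6397 hit at Δt = 1.4976 (t = 3.0748), x⁻ = (-10.8956, 18.3810) → reset → x⁺ = (-8.8013, 15.7638), jump to mode 2
Mode 2: flow for 0.9704 to horizon, guard not reached → x = (-23.6257, 7.5725)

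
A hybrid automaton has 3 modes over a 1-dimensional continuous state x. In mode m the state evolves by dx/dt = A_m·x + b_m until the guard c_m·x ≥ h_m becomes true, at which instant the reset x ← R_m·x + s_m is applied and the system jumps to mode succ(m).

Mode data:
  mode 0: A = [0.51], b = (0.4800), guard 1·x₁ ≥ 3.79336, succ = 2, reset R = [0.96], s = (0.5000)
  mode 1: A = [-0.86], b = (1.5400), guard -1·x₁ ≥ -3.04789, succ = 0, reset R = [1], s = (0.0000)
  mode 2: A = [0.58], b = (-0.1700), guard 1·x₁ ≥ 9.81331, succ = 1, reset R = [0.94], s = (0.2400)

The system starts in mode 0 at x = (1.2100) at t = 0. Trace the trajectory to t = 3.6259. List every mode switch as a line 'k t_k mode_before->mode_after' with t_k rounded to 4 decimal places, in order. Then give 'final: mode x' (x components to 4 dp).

Mode 0: guard c·x = 3.7934 hit at Δt = 1.5468 (t = 1.5468), x⁻ = (3.7934) → reset → x⁺ = (4.1416), jump to mode 2
Mode 2: guard c·x = 9.8133 hit at Δt = 1.5616 (t = 3.1084), x⁻ = (9.8133) → reset → x⁺ = (9.4645), jump to mode 1
Mode 1: flow for 0.5175 to horizon, guard not reached → x = (6.7080)

1 1.5468 0->2
2 3.1084 2->1
final: 1 6.7080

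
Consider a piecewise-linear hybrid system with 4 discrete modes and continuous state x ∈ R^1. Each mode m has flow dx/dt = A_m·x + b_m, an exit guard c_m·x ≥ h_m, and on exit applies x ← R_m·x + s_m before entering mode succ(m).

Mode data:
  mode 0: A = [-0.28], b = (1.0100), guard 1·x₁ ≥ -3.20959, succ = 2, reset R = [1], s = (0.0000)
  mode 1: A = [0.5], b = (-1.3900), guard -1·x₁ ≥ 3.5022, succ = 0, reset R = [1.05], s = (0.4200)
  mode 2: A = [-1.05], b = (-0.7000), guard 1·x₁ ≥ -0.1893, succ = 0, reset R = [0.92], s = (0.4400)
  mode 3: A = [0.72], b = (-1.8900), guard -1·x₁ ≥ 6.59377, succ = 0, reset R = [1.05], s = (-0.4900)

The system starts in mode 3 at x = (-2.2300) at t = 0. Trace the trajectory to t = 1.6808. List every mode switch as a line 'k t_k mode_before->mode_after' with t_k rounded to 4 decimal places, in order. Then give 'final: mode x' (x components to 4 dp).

Mode 3: guard c·x = 6.5938 hit at Δt = 0.8906 (t = 0.8906), x⁻ = (-6.5938) → reset → x⁺ = (-7.4135), jump to mode 0
Mode 0: flow for 0.7902 to horizon, guard not reached → x = (-5.2260)

1 0.8906 3->0
final: 0 -5.2260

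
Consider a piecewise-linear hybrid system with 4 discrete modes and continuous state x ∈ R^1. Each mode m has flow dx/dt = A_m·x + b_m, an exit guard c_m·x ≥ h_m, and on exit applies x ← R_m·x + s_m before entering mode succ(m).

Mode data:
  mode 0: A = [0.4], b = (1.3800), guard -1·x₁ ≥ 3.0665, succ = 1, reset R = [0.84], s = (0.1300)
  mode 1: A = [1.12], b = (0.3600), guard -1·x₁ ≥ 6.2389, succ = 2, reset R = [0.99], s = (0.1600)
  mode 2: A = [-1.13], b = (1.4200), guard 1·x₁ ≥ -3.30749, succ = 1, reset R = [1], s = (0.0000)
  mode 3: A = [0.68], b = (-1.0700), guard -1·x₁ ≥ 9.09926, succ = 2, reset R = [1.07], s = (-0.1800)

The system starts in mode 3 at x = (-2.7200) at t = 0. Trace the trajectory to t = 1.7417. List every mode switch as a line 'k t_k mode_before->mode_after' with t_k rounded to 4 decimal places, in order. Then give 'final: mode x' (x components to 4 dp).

1 1.3391 3->2
final: 2 -5.8324

Mode 3: guard c·x = 9.0993 hit at Δt = 1.3391 (t = 1.3391), x⁻ = (-9.0993) → reset → x⁺ = (-9.9162), jump to mode 2
Mode 2: flow for 0.4026 to horizon, guard not reached → x = (-5.8324)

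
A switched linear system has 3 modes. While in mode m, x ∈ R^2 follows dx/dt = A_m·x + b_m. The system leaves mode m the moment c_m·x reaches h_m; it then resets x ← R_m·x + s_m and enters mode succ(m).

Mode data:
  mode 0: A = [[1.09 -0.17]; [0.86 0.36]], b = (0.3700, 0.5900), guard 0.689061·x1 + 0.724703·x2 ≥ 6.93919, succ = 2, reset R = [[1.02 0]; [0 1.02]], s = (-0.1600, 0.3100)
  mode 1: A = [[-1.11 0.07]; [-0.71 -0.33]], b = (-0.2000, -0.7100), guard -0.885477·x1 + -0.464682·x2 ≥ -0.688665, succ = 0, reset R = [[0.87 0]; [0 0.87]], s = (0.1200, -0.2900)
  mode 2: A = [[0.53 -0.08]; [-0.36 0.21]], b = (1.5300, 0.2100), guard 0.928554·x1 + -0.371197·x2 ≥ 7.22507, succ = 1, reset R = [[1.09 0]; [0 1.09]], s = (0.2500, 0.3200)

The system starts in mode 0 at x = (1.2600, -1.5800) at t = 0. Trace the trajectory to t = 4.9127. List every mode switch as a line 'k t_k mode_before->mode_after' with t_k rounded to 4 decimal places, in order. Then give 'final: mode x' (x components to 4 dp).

1 1.3340 0->2
2 1.7447 2->1
3 3.1049 1->0
4 4.2426 0->2
5 4.4122 2->1
final: 1 5.5105 -0.4173

Mode 0: guard c·x = 6.9392 hit at Δt = 1.3340 (t = 1.3340), x⁻ = (6.7110, 3.1943) → reset → x⁺ = (6.6852, 3.5682), jump to mode 2
Mode 2: guard c·x = 7.2251 hit at Δt = 0.4107 (t = 1.7447), x⁻ = (8.8946, 2.7857) → reset → x⁺ = (9.9451, 3.3564), jump to mode 1
Mode 1: guard c·x = -0.6887 hit at Δt = 1.3602 (t = 3.1049), x⁻ = (2.0103, -2.3487) → reset → x⁺ = (1.8689, -2.3333), jump to mode 0
Mode 0: guard c·x = 6.9392 hit at Δt = 1.1377 (t = 4.2426), x⁻ = (7.7120, 2.2425) → reset → x⁺ = (7.7063, 2.5973), jump to mode 2
Mode 2: guard c·x = 7.2251 hit at Δt = 0.1696 (t = 4.4122), x⁻ = (8.6683, 2.2195) → reset → x⁺ = (9.6984, 2.7393), jump to mode 1
Mode 1: flow for 0.5005 to horizon, guard not reached → x = (5.5105, -0.4173)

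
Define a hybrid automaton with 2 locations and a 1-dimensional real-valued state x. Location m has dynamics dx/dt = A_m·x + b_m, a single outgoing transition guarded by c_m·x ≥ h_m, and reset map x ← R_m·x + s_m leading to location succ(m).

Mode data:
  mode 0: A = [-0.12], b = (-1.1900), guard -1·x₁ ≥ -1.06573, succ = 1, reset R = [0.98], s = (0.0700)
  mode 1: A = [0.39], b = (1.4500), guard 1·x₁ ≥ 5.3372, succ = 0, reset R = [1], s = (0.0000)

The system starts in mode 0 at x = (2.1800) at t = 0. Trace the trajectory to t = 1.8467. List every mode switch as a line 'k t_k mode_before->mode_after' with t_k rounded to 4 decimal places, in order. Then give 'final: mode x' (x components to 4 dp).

Mode 0: guard c·x = -1.0657 hit at Δt = 0.8053 (t = 0.8053), x⁻ = (1.0657) → reset → x⁺ = (1.1144), jump to mode 1
Mode 1: flow for 1.0414 to horizon, guard not reached → x = (3.5355)

1 0.8053 0->1
final: 1 3.5355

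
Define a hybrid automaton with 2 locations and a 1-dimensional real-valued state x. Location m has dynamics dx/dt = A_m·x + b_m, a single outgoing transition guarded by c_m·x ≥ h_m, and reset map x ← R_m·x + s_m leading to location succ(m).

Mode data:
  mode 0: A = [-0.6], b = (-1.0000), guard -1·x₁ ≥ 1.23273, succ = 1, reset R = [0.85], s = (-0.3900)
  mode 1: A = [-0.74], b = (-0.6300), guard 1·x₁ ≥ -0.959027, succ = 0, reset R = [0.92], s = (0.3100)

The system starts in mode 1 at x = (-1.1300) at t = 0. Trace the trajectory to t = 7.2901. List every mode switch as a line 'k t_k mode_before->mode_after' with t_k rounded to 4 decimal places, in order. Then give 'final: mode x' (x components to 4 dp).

Mode 1: guard c·x = -0.9590 hit at Δt = 1.2849 (t = 1.2849), x⁻ = (-0.9590) → reset → x⁺ = (-0.5723), jump to mode 0
Mode 0: guard c·x = 1.2327 hit at Δt = 1.5417 (t = 2.8266), x⁻ = (-1.2327) → reset → x⁺ = (-1.4378), jump to mode 1
Mode 1: guard c·x = -0.9590 hit at Δt = 2.2905 (t = 5.1172), x⁻ = (-0.9590) → reset → x⁺ = (-0.5723), jump to mode 0
Mode 0: guard c·x = 1.2327 hit at Δt = 1.5417 (t = 6.6589), x⁻ = (-1.2327) → reset → x⁺ = (-1.4378), jump to mode 1
Mode 1: flow for 0.6312 to horizon, guard not reached → x = (-1.2190)

1 1.2849 1->0
2 2.8266 0->1
3 5.1172 1->0
4 6.6589 0->1
final: 1 -1.2190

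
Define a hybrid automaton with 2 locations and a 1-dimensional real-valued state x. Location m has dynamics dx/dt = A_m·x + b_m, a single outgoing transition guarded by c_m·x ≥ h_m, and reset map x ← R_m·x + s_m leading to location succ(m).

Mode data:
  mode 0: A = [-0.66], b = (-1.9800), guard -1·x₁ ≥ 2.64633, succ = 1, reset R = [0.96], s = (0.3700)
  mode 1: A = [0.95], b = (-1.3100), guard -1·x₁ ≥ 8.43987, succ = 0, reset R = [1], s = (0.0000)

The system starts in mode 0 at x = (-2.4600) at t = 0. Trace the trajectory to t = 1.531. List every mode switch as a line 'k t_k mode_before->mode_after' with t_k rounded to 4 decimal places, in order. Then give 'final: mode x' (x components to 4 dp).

1 0.6412 0->1
final: 1 -6.8864

Mode 0: guard c·x = 2.6463 hit at Δt = 0.6412 (t = 0.6412), x⁻ = (-2.6463) → reset → x⁺ = (-2.1705), jump to mode 1
Mode 1: flow for 0.8898 to horizon, guard not reached → x = (-6.8864)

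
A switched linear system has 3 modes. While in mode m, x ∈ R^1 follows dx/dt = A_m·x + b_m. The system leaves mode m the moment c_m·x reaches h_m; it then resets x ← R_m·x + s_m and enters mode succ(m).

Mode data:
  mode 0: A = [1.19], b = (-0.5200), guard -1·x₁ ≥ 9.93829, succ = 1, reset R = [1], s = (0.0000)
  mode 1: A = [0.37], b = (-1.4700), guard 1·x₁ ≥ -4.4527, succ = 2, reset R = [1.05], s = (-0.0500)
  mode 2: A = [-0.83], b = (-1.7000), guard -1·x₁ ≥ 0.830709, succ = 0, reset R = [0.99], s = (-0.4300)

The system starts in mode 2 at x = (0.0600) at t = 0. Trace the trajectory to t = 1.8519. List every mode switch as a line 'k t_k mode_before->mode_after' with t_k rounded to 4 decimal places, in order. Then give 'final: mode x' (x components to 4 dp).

Mode 2: guard c·x = 0.8307 hit at Δt = 0.6615 (t = 0.6615), x⁻ = (-0.8307) → reset → x⁺ = (-1.2524), jump to mode 0
Mode 0: flow for 1.1904 to horizon, guard not reached → x = (-6.5283)

1 0.6615 2->0
final: 0 -6.5283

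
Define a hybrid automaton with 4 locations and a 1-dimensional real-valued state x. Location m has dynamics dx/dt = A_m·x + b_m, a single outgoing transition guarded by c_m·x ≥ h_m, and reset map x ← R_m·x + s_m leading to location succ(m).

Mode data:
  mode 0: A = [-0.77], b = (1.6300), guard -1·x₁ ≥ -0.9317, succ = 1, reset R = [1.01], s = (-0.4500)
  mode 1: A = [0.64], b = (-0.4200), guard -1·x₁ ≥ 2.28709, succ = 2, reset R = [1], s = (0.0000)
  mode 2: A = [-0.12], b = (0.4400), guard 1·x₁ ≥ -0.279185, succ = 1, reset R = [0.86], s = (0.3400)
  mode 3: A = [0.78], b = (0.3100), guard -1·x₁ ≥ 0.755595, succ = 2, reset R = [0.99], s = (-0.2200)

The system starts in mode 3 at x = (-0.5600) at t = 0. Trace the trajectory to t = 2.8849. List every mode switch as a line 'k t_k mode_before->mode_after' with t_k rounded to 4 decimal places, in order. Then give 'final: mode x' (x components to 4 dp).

1 1.0127 3->2
2 2.3536 2->1
final: 1 -0.1254

Mode 3: guard c·x = 0.7556 hit at Δt = 1.0127 (t = 1.0127), x⁻ = (-0.7556) → reset → x⁺ = (-0.9680), jump to mode 2
Mode 2: guard c·x = -0.2792 hit at Δt = 1.3409 (t = 2.3536), x⁻ = (-0.2792) → reset → x⁺ = (0.0999), jump to mode 1
Mode 1: flow for 0.5313 to horizon, guard not reached → x = (-0.1254)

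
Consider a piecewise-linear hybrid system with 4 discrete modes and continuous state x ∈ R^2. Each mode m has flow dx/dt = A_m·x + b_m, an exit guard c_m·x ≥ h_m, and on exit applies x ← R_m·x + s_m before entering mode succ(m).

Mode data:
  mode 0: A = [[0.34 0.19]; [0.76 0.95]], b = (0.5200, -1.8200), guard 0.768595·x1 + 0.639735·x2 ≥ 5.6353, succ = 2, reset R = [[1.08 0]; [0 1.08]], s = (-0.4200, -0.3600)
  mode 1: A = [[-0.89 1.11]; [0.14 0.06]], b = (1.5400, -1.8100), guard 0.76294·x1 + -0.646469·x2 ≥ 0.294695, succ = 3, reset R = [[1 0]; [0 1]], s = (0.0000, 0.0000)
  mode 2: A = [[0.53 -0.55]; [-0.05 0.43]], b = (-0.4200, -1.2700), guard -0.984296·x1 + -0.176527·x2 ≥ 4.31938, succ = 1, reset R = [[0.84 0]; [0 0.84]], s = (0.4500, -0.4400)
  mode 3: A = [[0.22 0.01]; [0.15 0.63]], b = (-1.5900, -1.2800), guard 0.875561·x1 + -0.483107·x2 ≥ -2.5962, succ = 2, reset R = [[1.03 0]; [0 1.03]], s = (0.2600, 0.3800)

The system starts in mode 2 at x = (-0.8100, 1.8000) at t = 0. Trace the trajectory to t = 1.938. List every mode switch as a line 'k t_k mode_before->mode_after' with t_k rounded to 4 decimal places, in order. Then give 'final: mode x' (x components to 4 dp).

1 1.4878 2->1
final: 1 -1.7475 -0.5678

Mode 2: guard c·x = 4.3194 hit at Δt = 1.4878 (t = 1.4878), x⁻ = (-4.5688, 1.0063) → reset → x⁺ = (-3.3878, 0.4053), jump to mode 1
Mode 1: flow for 0.4502 to horizon, guard not reached → x = (-1.7475, -0.5678)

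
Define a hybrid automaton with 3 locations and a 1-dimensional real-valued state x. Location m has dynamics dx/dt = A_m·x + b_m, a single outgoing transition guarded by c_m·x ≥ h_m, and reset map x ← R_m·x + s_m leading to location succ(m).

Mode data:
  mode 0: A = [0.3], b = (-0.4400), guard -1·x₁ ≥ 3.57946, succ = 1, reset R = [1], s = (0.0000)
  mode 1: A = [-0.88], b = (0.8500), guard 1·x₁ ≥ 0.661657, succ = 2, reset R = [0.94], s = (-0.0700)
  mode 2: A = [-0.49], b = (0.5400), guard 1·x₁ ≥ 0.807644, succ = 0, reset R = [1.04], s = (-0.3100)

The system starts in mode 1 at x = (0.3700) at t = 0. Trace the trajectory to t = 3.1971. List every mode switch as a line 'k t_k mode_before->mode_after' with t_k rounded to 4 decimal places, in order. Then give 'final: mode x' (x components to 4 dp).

1 0.7639 1->2
2 2.0397 2->0
final: 0 0.1411

Mode 1: guard c·x = 0.6617 hit at Δt = 0.7639 (t = 0.7639), x⁻ = (0.6617) → reset → x⁺ = (0.5520), jump to mode 2
Mode 2: guard c·x = 0.8076 hit at Δt = 1.2758 (t = 2.0397), x⁻ = (0.8076) → reset → x⁺ = (0.5299), jump to mode 0
Mode 0: flow for 1.1574 to horizon, guard not reached → x = (0.1411)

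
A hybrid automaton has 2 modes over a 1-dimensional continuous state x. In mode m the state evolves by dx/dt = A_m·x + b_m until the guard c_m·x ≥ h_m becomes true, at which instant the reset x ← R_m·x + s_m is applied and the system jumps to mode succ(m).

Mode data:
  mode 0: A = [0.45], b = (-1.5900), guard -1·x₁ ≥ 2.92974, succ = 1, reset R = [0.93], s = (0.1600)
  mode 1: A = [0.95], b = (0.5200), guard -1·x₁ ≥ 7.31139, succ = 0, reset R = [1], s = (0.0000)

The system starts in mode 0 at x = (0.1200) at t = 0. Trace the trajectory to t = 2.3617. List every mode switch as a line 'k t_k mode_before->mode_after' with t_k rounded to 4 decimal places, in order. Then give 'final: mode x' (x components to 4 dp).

1 1.4187 0->1
final: 1 -5.4885

Mode 0: guard c·x = 2.9297 hit at Δt = 1.4187 (t = 1.4187), x⁻ = (-2.9297) → reset → x⁺ = (-2.5647), jump to mode 1
Mode 1: flow for 0.9430 to horizon, guard not reached → x = (-5.4885)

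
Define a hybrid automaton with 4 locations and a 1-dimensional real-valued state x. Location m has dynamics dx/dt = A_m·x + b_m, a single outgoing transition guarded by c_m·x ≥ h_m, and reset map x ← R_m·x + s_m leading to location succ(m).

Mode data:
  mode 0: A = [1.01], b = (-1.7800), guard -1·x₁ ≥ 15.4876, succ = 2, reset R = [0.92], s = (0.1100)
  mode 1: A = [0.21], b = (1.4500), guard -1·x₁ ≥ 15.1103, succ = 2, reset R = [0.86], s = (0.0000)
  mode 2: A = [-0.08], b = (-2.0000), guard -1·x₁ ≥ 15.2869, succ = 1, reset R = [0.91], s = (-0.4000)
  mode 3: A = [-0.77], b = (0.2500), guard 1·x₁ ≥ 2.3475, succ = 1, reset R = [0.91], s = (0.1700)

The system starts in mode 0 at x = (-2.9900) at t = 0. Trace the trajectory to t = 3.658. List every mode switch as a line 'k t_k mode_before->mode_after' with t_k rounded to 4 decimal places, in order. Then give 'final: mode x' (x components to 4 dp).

1 1.2764 0->2
2 2.6732 2->1
3 3.1611 1->2
final: 2 -13.4627

Mode 0: guard c·x = 15.4876 hit at Δt = 1.2764 (t = 1.2764), x⁻ = (-15.4876) → reset → x⁺ = (-14.1386), jump to mode 2
Mode 2: guard c·x = 15.2869 hit at Δt = 1.3968 (t = 2.6732), x⁻ = (-15.2869) → reset → x⁺ = (-14.3111), jump to mode 1
Mode 1: guard c·x = 15.1103 hit at Δt = 0.4880 (t = 3.1611), x⁻ = (-15.1103) → reset → x⁺ = (-12.9949), jump to mode 2
Mode 2: flow for 0.4969 to horizon, guard not reached → x = (-13.4627)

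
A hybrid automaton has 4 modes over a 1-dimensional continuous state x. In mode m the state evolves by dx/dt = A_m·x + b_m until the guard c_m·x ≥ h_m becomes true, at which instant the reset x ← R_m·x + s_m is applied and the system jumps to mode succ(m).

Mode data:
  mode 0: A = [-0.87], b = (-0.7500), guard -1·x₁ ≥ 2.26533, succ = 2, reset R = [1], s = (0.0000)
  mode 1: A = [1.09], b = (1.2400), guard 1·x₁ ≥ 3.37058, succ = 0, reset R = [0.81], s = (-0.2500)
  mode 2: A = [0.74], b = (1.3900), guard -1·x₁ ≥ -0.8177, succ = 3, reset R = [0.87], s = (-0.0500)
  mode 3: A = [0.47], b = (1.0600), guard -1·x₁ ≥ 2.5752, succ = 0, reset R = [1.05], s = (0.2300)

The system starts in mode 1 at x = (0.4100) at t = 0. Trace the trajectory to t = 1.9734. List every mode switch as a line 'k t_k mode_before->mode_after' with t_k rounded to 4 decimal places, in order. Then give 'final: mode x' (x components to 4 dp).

1 0.9809 1->0
final: 0 0.5473

Mode 1: guard c·x = 3.3706 hit at Δt = 0.9809 (t = 0.9809), x⁻ = (3.3706) → reset → x⁺ = (2.4802), jump to mode 0
Mode 0: flow for 0.9925 to horizon, guard not reached → x = (0.5473)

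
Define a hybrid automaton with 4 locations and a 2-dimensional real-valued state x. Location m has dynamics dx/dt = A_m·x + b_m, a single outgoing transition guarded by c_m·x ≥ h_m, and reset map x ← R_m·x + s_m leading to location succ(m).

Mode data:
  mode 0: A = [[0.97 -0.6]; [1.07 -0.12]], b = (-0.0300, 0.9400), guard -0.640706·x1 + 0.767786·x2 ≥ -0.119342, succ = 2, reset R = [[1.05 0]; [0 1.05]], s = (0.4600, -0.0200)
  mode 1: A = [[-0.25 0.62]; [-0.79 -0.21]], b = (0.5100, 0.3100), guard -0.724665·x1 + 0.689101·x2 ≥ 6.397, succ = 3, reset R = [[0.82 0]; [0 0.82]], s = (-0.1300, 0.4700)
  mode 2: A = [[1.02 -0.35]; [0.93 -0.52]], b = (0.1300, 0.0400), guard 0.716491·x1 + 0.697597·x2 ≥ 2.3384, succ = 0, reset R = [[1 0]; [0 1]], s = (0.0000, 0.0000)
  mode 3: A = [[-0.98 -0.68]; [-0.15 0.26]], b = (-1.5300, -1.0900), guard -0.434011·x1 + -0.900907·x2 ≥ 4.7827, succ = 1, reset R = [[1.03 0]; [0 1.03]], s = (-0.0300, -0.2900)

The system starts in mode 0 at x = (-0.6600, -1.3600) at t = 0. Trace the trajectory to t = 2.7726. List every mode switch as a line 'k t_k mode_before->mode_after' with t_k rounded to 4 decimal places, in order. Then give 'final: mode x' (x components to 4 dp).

Mode 0: guard c·x = -0.1193 hit at Δt = 1.5829 (t = 1.5829), x⁻ = (-0.6751, -0.7188) → reset → x⁺ = (-0.2489, -0.7748), jump to mode 2
Mode 2: flow for 1.1897 to horizon, guard not reached → x = (0.0046, -0.4846)

1 1.5829 0->2
final: 2 0.0046 -0.4846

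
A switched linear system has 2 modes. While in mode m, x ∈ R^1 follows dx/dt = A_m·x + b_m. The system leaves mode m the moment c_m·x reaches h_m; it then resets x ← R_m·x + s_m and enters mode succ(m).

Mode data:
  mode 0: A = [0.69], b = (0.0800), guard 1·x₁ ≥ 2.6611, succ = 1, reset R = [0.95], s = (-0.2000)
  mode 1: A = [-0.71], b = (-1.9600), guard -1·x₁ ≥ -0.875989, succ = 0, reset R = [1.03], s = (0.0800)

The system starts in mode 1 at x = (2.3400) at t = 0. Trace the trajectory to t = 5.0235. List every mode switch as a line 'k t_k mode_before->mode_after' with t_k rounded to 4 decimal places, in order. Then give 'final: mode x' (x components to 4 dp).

1 0.4765 1->0
2 1.8210 0->1
3 2.2942 1->0
4 3.6387 0->1
5 4.1119 1->0
final: 0 1.9440

Mode 1: guard c·x = -0.8760 hit at Δt = 0.4765 (t = 0.4765), x⁻ = (0.8760) → reset → x⁺ = (0.9823), jump to mode 0
Mode 0: guard c·x = 2.6611 hit at Δt = 1.3445 (t = 1.8210), x⁻ = (2.6611) → reset → x⁺ = (2.3280), jump to mode 1
Mode 1: guard c·x = -0.8760 hit at Δt = 0.4732 (t = 2.2942), x⁻ = (0.8760) → reset → x⁺ = (0.9823), jump to mode 0
Mode 0: guard c·x = 2.6611 hit at Δt = 1.3445 (t = 3.6387), x⁻ = (2.6611) → reset → x⁺ = (2.3280), jump to mode 1
Mode 1: guard c·x = -0.8760 hit at Δt = 0.4732 (t = 4.1119), x⁻ = (0.8760) → reset → x⁺ = (0.9823), jump to mode 0
Mode 0: flow for 0.9116 to horizon, guard not reached → x = (1.9440)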